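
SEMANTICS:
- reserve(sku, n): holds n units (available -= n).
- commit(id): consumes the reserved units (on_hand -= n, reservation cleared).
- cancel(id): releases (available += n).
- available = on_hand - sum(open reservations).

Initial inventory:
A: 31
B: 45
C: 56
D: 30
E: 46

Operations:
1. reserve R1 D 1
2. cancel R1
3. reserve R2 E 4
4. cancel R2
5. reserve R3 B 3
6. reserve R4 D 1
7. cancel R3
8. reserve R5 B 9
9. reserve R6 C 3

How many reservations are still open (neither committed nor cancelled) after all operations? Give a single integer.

Step 1: reserve R1 D 1 -> on_hand[A=31 B=45 C=56 D=30 E=46] avail[A=31 B=45 C=56 D=29 E=46] open={R1}
Step 2: cancel R1 -> on_hand[A=31 B=45 C=56 D=30 E=46] avail[A=31 B=45 C=56 D=30 E=46] open={}
Step 3: reserve R2 E 4 -> on_hand[A=31 B=45 C=56 D=30 E=46] avail[A=31 B=45 C=56 D=30 E=42] open={R2}
Step 4: cancel R2 -> on_hand[A=31 B=45 C=56 D=30 E=46] avail[A=31 B=45 C=56 D=30 E=46] open={}
Step 5: reserve R3 B 3 -> on_hand[A=31 B=45 C=56 D=30 E=46] avail[A=31 B=42 C=56 D=30 E=46] open={R3}
Step 6: reserve R4 D 1 -> on_hand[A=31 B=45 C=56 D=30 E=46] avail[A=31 B=42 C=56 D=29 E=46] open={R3,R4}
Step 7: cancel R3 -> on_hand[A=31 B=45 C=56 D=30 E=46] avail[A=31 B=45 C=56 D=29 E=46] open={R4}
Step 8: reserve R5 B 9 -> on_hand[A=31 B=45 C=56 D=30 E=46] avail[A=31 B=36 C=56 D=29 E=46] open={R4,R5}
Step 9: reserve R6 C 3 -> on_hand[A=31 B=45 C=56 D=30 E=46] avail[A=31 B=36 C=53 D=29 E=46] open={R4,R5,R6}
Open reservations: ['R4', 'R5', 'R6'] -> 3

Answer: 3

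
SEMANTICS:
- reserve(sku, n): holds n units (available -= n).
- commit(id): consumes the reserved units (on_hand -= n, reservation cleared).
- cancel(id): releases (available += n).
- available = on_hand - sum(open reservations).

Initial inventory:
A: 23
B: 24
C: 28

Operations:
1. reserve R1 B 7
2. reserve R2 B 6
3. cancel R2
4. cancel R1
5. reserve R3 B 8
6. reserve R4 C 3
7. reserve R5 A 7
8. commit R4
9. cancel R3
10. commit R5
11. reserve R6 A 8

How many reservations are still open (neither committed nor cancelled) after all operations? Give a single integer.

Step 1: reserve R1 B 7 -> on_hand[A=23 B=24 C=28] avail[A=23 B=17 C=28] open={R1}
Step 2: reserve R2 B 6 -> on_hand[A=23 B=24 C=28] avail[A=23 B=11 C=28] open={R1,R2}
Step 3: cancel R2 -> on_hand[A=23 B=24 C=28] avail[A=23 B=17 C=28] open={R1}
Step 4: cancel R1 -> on_hand[A=23 B=24 C=28] avail[A=23 B=24 C=28] open={}
Step 5: reserve R3 B 8 -> on_hand[A=23 B=24 C=28] avail[A=23 B=16 C=28] open={R3}
Step 6: reserve R4 C 3 -> on_hand[A=23 B=24 C=28] avail[A=23 B=16 C=25] open={R3,R4}
Step 7: reserve R5 A 7 -> on_hand[A=23 B=24 C=28] avail[A=16 B=16 C=25] open={R3,R4,R5}
Step 8: commit R4 -> on_hand[A=23 B=24 C=25] avail[A=16 B=16 C=25] open={R3,R5}
Step 9: cancel R3 -> on_hand[A=23 B=24 C=25] avail[A=16 B=24 C=25] open={R5}
Step 10: commit R5 -> on_hand[A=16 B=24 C=25] avail[A=16 B=24 C=25] open={}
Step 11: reserve R6 A 8 -> on_hand[A=16 B=24 C=25] avail[A=8 B=24 C=25] open={R6}
Open reservations: ['R6'] -> 1

Answer: 1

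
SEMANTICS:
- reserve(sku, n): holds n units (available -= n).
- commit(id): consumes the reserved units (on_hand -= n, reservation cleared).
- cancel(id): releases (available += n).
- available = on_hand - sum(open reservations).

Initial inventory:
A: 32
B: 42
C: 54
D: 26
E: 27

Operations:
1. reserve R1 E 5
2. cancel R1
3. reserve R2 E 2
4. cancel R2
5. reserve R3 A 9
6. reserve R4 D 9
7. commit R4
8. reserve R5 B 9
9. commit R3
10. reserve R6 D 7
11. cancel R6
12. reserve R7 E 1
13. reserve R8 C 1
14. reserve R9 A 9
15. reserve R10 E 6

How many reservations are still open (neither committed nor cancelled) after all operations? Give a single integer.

Answer: 5

Derivation:
Step 1: reserve R1 E 5 -> on_hand[A=32 B=42 C=54 D=26 E=27] avail[A=32 B=42 C=54 D=26 E=22] open={R1}
Step 2: cancel R1 -> on_hand[A=32 B=42 C=54 D=26 E=27] avail[A=32 B=42 C=54 D=26 E=27] open={}
Step 3: reserve R2 E 2 -> on_hand[A=32 B=42 C=54 D=26 E=27] avail[A=32 B=42 C=54 D=26 E=25] open={R2}
Step 4: cancel R2 -> on_hand[A=32 B=42 C=54 D=26 E=27] avail[A=32 B=42 C=54 D=26 E=27] open={}
Step 5: reserve R3 A 9 -> on_hand[A=32 B=42 C=54 D=26 E=27] avail[A=23 B=42 C=54 D=26 E=27] open={R3}
Step 6: reserve R4 D 9 -> on_hand[A=32 B=42 C=54 D=26 E=27] avail[A=23 B=42 C=54 D=17 E=27] open={R3,R4}
Step 7: commit R4 -> on_hand[A=32 B=42 C=54 D=17 E=27] avail[A=23 B=42 C=54 D=17 E=27] open={R3}
Step 8: reserve R5 B 9 -> on_hand[A=32 B=42 C=54 D=17 E=27] avail[A=23 B=33 C=54 D=17 E=27] open={R3,R5}
Step 9: commit R3 -> on_hand[A=23 B=42 C=54 D=17 E=27] avail[A=23 B=33 C=54 D=17 E=27] open={R5}
Step 10: reserve R6 D 7 -> on_hand[A=23 B=42 C=54 D=17 E=27] avail[A=23 B=33 C=54 D=10 E=27] open={R5,R6}
Step 11: cancel R6 -> on_hand[A=23 B=42 C=54 D=17 E=27] avail[A=23 B=33 C=54 D=17 E=27] open={R5}
Step 12: reserve R7 E 1 -> on_hand[A=23 B=42 C=54 D=17 E=27] avail[A=23 B=33 C=54 D=17 E=26] open={R5,R7}
Step 13: reserve R8 C 1 -> on_hand[A=23 B=42 C=54 D=17 E=27] avail[A=23 B=33 C=53 D=17 E=26] open={R5,R7,R8}
Step 14: reserve R9 A 9 -> on_hand[A=23 B=42 C=54 D=17 E=27] avail[A=14 B=33 C=53 D=17 E=26] open={R5,R7,R8,R9}
Step 15: reserve R10 E 6 -> on_hand[A=23 B=42 C=54 D=17 E=27] avail[A=14 B=33 C=53 D=17 E=20] open={R10,R5,R7,R8,R9}
Open reservations: ['R10', 'R5', 'R7', 'R8', 'R9'] -> 5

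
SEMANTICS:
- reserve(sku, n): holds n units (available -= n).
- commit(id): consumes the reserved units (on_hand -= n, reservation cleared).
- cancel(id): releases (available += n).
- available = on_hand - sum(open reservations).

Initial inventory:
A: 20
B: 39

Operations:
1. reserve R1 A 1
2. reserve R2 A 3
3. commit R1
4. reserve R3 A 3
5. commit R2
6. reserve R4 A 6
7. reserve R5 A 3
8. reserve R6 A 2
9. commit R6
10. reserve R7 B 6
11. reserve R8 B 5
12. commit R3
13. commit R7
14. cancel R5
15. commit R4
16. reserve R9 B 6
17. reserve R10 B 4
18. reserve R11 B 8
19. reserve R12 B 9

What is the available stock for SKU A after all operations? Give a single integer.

Step 1: reserve R1 A 1 -> on_hand[A=20 B=39] avail[A=19 B=39] open={R1}
Step 2: reserve R2 A 3 -> on_hand[A=20 B=39] avail[A=16 B=39] open={R1,R2}
Step 3: commit R1 -> on_hand[A=19 B=39] avail[A=16 B=39] open={R2}
Step 4: reserve R3 A 3 -> on_hand[A=19 B=39] avail[A=13 B=39] open={R2,R3}
Step 5: commit R2 -> on_hand[A=16 B=39] avail[A=13 B=39] open={R3}
Step 6: reserve R4 A 6 -> on_hand[A=16 B=39] avail[A=7 B=39] open={R3,R4}
Step 7: reserve R5 A 3 -> on_hand[A=16 B=39] avail[A=4 B=39] open={R3,R4,R5}
Step 8: reserve R6 A 2 -> on_hand[A=16 B=39] avail[A=2 B=39] open={R3,R4,R5,R6}
Step 9: commit R6 -> on_hand[A=14 B=39] avail[A=2 B=39] open={R3,R4,R5}
Step 10: reserve R7 B 6 -> on_hand[A=14 B=39] avail[A=2 B=33] open={R3,R4,R5,R7}
Step 11: reserve R8 B 5 -> on_hand[A=14 B=39] avail[A=2 B=28] open={R3,R4,R5,R7,R8}
Step 12: commit R3 -> on_hand[A=11 B=39] avail[A=2 B=28] open={R4,R5,R7,R8}
Step 13: commit R7 -> on_hand[A=11 B=33] avail[A=2 B=28] open={R4,R5,R8}
Step 14: cancel R5 -> on_hand[A=11 B=33] avail[A=5 B=28] open={R4,R8}
Step 15: commit R4 -> on_hand[A=5 B=33] avail[A=5 B=28] open={R8}
Step 16: reserve R9 B 6 -> on_hand[A=5 B=33] avail[A=5 B=22] open={R8,R9}
Step 17: reserve R10 B 4 -> on_hand[A=5 B=33] avail[A=5 B=18] open={R10,R8,R9}
Step 18: reserve R11 B 8 -> on_hand[A=5 B=33] avail[A=5 B=10] open={R10,R11,R8,R9}
Step 19: reserve R12 B 9 -> on_hand[A=5 B=33] avail[A=5 B=1] open={R10,R11,R12,R8,R9}
Final available[A] = 5

Answer: 5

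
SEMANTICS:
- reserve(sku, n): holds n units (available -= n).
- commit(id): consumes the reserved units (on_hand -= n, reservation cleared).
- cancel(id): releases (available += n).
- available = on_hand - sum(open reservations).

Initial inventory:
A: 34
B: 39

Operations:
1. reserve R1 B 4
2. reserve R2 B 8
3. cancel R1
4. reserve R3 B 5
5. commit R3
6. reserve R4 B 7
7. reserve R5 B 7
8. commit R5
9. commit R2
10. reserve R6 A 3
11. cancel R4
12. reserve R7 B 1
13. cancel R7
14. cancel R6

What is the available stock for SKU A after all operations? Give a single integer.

Step 1: reserve R1 B 4 -> on_hand[A=34 B=39] avail[A=34 B=35] open={R1}
Step 2: reserve R2 B 8 -> on_hand[A=34 B=39] avail[A=34 B=27] open={R1,R2}
Step 3: cancel R1 -> on_hand[A=34 B=39] avail[A=34 B=31] open={R2}
Step 4: reserve R3 B 5 -> on_hand[A=34 B=39] avail[A=34 B=26] open={R2,R3}
Step 5: commit R3 -> on_hand[A=34 B=34] avail[A=34 B=26] open={R2}
Step 6: reserve R4 B 7 -> on_hand[A=34 B=34] avail[A=34 B=19] open={R2,R4}
Step 7: reserve R5 B 7 -> on_hand[A=34 B=34] avail[A=34 B=12] open={R2,R4,R5}
Step 8: commit R5 -> on_hand[A=34 B=27] avail[A=34 B=12] open={R2,R4}
Step 9: commit R2 -> on_hand[A=34 B=19] avail[A=34 B=12] open={R4}
Step 10: reserve R6 A 3 -> on_hand[A=34 B=19] avail[A=31 B=12] open={R4,R6}
Step 11: cancel R4 -> on_hand[A=34 B=19] avail[A=31 B=19] open={R6}
Step 12: reserve R7 B 1 -> on_hand[A=34 B=19] avail[A=31 B=18] open={R6,R7}
Step 13: cancel R7 -> on_hand[A=34 B=19] avail[A=31 B=19] open={R6}
Step 14: cancel R6 -> on_hand[A=34 B=19] avail[A=34 B=19] open={}
Final available[A] = 34

Answer: 34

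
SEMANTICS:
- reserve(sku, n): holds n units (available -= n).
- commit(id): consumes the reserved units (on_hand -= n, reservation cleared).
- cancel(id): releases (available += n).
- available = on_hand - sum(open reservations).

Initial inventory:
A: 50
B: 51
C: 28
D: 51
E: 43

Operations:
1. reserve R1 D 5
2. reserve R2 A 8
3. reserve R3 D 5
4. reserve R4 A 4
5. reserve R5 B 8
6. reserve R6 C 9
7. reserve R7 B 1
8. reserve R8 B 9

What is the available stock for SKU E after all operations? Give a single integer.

Step 1: reserve R1 D 5 -> on_hand[A=50 B=51 C=28 D=51 E=43] avail[A=50 B=51 C=28 D=46 E=43] open={R1}
Step 2: reserve R2 A 8 -> on_hand[A=50 B=51 C=28 D=51 E=43] avail[A=42 B=51 C=28 D=46 E=43] open={R1,R2}
Step 3: reserve R3 D 5 -> on_hand[A=50 B=51 C=28 D=51 E=43] avail[A=42 B=51 C=28 D=41 E=43] open={R1,R2,R3}
Step 4: reserve R4 A 4 -> on_hand[A=50 B=51 C=28 D=51 E=43] avail[A=38 B=51 C=28 D=41 E=43] open={R1,R2,R3,R4}
Step 5: reserve R5 B 8 -> on_hand[A=50 B=51 C=28 D=51 E=43] avail[A=38 B=43 C=28 D=41 E=43] open={R1,R2,R3,R4,R5}
Step 6: reserve R6 C 9 -> on_hand[A=50 B=51 C=28 D=51 E=43] avail[A=38 B=43 C=19 D=41 E=43] open={R1,R2,R3,R4,R5,R6}
Step 7: reserve R7 B 1 -> on_hand[A=50 B=51 C=28 D=51 E=43] avail[A=38 B=42 C=19 D=41 E=43] open={R1,R2,R3,R4,R5,R6,R7}
Step 8: reserve R8 B 9 -> on_hand[A=50 B=51 C=28 D=51 E=43] avail[A=38 B=33 C=19 D=41 E=43] open={R1,R2,R3,R4,R5,R6,R7,R8}
Final available[E] = 43

Answer: 43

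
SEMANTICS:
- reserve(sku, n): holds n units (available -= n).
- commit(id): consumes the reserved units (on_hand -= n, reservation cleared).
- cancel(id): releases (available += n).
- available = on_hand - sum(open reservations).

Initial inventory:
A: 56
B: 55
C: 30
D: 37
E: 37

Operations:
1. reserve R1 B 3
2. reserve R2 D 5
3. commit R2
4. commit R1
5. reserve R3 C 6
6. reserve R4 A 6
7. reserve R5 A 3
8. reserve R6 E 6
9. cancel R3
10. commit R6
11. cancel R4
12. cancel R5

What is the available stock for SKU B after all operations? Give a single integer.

Step 1: reserve R1 B 3 -> on_hand[A=56 B=55 C=30 D=37 E=37] avail[A=56 B=52 C=30 D=37 E=37] open={R1}
Step 2: reserve R2 D 5 -> on_hand[A=56 B=55 C=30 D=37 E=37] avail[A=56 B=52 C=30 D=32 E=37] open={R1,R2}
Step 3: commit R2 -> on_hand[A=56 B=55 C=30 D=32 E=37] avail[A=56 B=52 C=30 D=32 E=37] open={R1}
Step 4: commit R1 -> on_hand[A=56 B=52 C=30 D=32 E=37] avail[A=56 B=52 C=30 D=32 E=37] open={}
Step 5: reserve R3 C 6 -> on_hand[A=56 B=52 C=30 D=32 E=37] avail[A=56 B=52 C=24 D=32 E=37] open={R3}
Step 6: reserve R4 A 6 -> on_hand[A=56 B=52 C=30 D=32 E=37] avail[A=50 B=52 C=24 D=32 E=37] open={R3,R4}
Step 7: reserve R5 A 3 -> on_hand[A=56 B=52 C=30 D=32 E=37] avail[A=47 B=52 C=24 D=32 E=37] open={R3,R4,R5}
Step 8: reserve R6 E 6 -> on_hand[A=56 B=52 C=30 D=32 E=37] avail[A=47 B=52 C=24 D=32 E=31] open={R3,R4,R5,R6}
Step 9: cancel R3 -> on_hand[A=56 B=52 C=30 D=32 E=37] avail[A=47 B=52 C=30 D=32 E=31] open={R4,R5,R6}
Step 10: commit R6 -> on_hand[A=56 B=52 C=30 D=32 E=31] avail[A=47 B=52 C=30 D=32 E=31] open={R4,R5}
Step 11: cancel R4 -> on_hand[A=56 B=52 C=30 D=32 E=31] avail[A=53 B=52 C=30 D=32 E=31] open={R5}
Step 12: cancel R5 -> on_hand[A=56 B=52 C=30 D=32 E=31] avail[A=56 B=52 C=30 D=32 E=31] open={}
Final available[B] = 52

Answer: 52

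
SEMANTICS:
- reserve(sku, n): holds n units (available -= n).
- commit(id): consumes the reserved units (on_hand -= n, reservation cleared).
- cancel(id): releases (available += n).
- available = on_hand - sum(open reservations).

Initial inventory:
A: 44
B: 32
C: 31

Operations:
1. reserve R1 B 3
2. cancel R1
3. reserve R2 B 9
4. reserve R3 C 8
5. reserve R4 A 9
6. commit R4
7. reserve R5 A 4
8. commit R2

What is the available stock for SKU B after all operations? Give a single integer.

Step 1: reserve R1 B 3 -> on_hand[A=44 B=32 C=31] avail[A=44 B=29 C=31] open={R1}
Step 2: cancel R1 -> on_hand[A=44 B=32 C=31] avail[A=44 B=32 C=31] open={}
Step 3: reserve R2 B 9 -> on_hand[A=44 B=32 C=31] avail[A=44 B=23 C=31] open={R2}
Step 4: reserve R3 C 8 -> on_hand[A=44 B=32 C=31] avail[A=44 B=23 C=23] open={R2,R3}
Step 5: reserve R4 A 9 -> on_hand[A=44 B=32 C=31] avail[A=35 B=23 C=23] open={R2,R3,R4}
Step 6: commit R4 -> on_hand[A=35 B=32 C=31] avail[A=35 B=23 C=23] open={R2,R3}
Step 7: reserve R5 A 4 -> on_hand[A=35 B=32 C=31] avail[A=31 B=23 C=23] open={R2,R3,R5}
Step 8: commit R2 -> on_hand[A=35 B=23 C=31] avail[A=31 B=23 C=23] open={R3,R5}
Final available[B] = 23

Answer: 23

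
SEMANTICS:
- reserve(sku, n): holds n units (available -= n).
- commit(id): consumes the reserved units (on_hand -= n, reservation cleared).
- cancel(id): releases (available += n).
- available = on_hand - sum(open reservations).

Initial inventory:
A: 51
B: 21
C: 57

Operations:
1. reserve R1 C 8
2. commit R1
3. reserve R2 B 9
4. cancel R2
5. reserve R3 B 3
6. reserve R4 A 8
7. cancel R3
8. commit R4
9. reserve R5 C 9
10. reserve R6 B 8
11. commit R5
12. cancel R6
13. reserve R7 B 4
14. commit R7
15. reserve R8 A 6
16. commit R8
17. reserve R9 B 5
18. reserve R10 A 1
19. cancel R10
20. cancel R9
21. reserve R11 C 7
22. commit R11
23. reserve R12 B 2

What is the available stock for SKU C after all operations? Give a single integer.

Answer: 33

Derivation:
Step 1: reserve R1 C 8 -> on_hand[A=51 B=21 C=57] avail[A=51 B=21 C=49] open={R1}
Step 2: commit R1 -> on_hand[A=51 B=21 C=49] avail[A=51 B=21 C=49] open={}
Step 3: reserve R2 B 9 -> on_hand[A=51 B=21 C=49] avail[A=51 B=12 C=49] open={R2}
Step 4: cancel R2 -> on_hand[A=51 B=21 C=49] avail[A=51 B=21 C=49] open={}
Step 5: reserve R3 B 3 -> on_hand[A=51 B=21 C=49] avail[A=51 B=18 C=49] open={R3}
Step 6: reserve R4 A 8 -> on_hand[A=51 B=21 C=49] avail[A=43 B=18 C=49] open={R3,R4}
Step 7: cancel R3 -> on_hand[A=51 B=21 C=49] avail[A=43 B=21 C=49] open={R4}
Step 8: commit R4 -> on_hand[A=43 B=21 C=49] avail[A=43 B=21 C=49] open={}
Step 9: reserve R5 C 9 -> on_hand[A=43 B=21 C=49] avail[A=43 B=21 C=40] open={R5}
Step 10: reserve R6 B 8 -> on_hand[A=43 B=21 C=49] avail[A=43 B=13 C=40] open={R5,R6}
Step 11: commit R5 -> on_hand[A=43 B=21 C=40] avail[A=43 B=13 C=40] open={R6}
Step 12: cancel R6 -> on_hand[A=43 B=21 C=40] avail[A=43 B=21 C=40] open={}
Step 13: reserve R7 B 4 -> on_hand[A=43 B=21 C=40] avail[A=43 B=17 C=40] open={R7}
Step 14: commit R7 -> on_hand[A=43 B=17 C=40] avail[A=43 B=17 C=40] open={}
Step 15: reserve R8 A 6 -> on_hand[A=43 B=17 C=40] avail[A=37 B=17 C=40] open={R8}
Step 16: commit R8 -> on_hand[A=37 B=17 C=40] avail[A=37 B=17 C=40] open={}
Step 17: reserve R9 B 5 -> on_hand[A=37 B=17 C=40] avail[A=37 B=12 C=40] open={R9}
Step 18: reserve R10 A 1 -> on_hand[A=37 B=17 C=40] avail[A=36 B=12 C=40] open={R10,R9}
Step 19: cancel R10 -> on_hand[A=37 B=17 C=40] avail[A=37 B=12 C=40] open={R9}
Step 20: cancel R9 -> on_hand[A=37 B=17 C=40] avail[A=37 B=17 C=40] open={}
Step 21: reserve R11 C 7 -> on_hand[A=37 B=17 C=40] avail[A=37 B=17 C=33] open={R11}
Step 22: commit R11 -> on_hand[A=37 B=17 C=33] avail[A=37 B=17 C=33] open={}
Step 23: reserve R12 B 2 -> on_hand[A=37 B=17 C=33] avail[A=37 B=15 C=33] open={R12}
Final available[C] = 33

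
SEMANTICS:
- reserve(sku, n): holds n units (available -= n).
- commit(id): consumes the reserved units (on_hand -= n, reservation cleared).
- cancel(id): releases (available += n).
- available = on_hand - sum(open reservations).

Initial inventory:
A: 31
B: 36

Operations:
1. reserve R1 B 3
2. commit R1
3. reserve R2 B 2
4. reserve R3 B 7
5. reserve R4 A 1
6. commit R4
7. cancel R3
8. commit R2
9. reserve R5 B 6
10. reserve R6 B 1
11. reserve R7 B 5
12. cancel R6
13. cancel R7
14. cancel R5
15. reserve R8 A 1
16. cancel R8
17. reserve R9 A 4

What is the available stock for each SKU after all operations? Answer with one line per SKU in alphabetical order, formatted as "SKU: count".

Answer: A: 26
B: 31

Derivation:
Step 1: reserve R1 B 3 -> on_hand[A=31 B=36] avail[A=31 B=33] open={R1}
Step 2: commit R1 -> on_hand[A=31 B=33] avail[A=31 B=33] open={}
Step 3: reserve R2 B 2 -> on_hand[A=31 B=33] avail[A=31 B=31] open={R2}
Step 4: reserve R3 B 7 -> on_hand[A=31 B=33] avail[A=31 B=24] open={R2,R3}
Step 5: reserve R4 A 1 -> on_hand[A=31 B=33] avail[A=30 B=24] open={R2,R3,R4}
Step 6: commit R4 -> on_hand[A=30 B=33] avail[A=30 B=24] open={R2,R3}
Step 7: cancel R3 -> on_hand[A=30 B=33] avail[A=30 B=31] open={R2}
Step 8: commit R2 -> on_hand[A=30 B=31] avail[A=30 B=31] open={}
Step 9: reserve R5 B 6 -> on_hand[A=30 B=31] avail[A=30 B=25] open={R5}
Step 10: reserve R6 B 1 -> on_hand[A=30 B=31] avail[A=30 B=24] open={R5,R6}
Step 11: reserve R7 B 5 -> on_hand[A=30 B=31] avail[A=30 B=19] open={R5,R6,R7}
Step 12: cancel R6 -> on_hand[A=30 B=31] avail[A=30 B=20] open={R5,R7}
Step 13: cancel R7 -> on_hand[A=30 B=31] avail[A=30 B=25] open={R5}
Step 14: cancel R5 -> on_hand[A=30 B=31] avail[A=30 B=31] open={}
Step 15: reserve R8 A 1 -> on_hand[A=30 B=31] avail[A=29 B=31] open={R8}
Step 16: cancel R8 -> on_hand[A=30 B=31] avail[A=30 B=31] open={}
Step 17: reserve R9 A 4 -> on_hand[A=30 B=31] avail[A=26 B=31] open={R9}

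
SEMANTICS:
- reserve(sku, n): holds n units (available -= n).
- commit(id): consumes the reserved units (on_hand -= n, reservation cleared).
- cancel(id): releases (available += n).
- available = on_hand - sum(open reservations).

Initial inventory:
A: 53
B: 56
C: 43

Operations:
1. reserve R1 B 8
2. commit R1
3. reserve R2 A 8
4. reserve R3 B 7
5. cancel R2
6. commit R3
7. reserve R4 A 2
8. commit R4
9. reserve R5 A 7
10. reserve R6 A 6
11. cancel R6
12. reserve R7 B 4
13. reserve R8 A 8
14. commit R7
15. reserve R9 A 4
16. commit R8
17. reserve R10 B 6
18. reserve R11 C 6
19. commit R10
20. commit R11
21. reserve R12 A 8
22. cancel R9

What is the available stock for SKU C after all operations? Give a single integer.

Step 1: reserve R1 B 8 -> on_hand[A=53 B=56 C=43] avail[A=53 B=48 C=43] open={R1}
Step 2: commit R1 -> on_hand[A=53 B=48 C=43] avail[A=53 B=48 C=43] open={}
Step 3: reserve R2 A 8 -> on_hand[A=53 B=48 C=43] avail[A=45 B=48 C=43] open={R2}
Step 4: reserve R3 B 7 -> on_hand[A=53 B=48 C=43] avail[A=45 B=41 C=43] open={R2,R3}
Step 5: cancel R2 -> on_hand[A=53 B=48 C=43] avail[A=53 B=41 C=43] open={R3}
Step 6: commit R3 -> on_hand[A=53 B=41 C=43] avail[A=53 B=41 C=43] open={}
Step 7: reserve R4 A 2 -> on_hand[A=53 B=41 C=43] avail[A=51 B=41 C=43] open={R4}
Step 8: commit R4 -> on_hand[A=51 B=41 C=43] avail[A=51 B=41 C=43] open={}
Step 9: reserve R5 A 7 -> on_hand[A=51 B=41 C=43] avail[A=44 B=41 C=43] open={R5}
Step 10: reserve R6 A 6 -> on_hand[A=51 B=41 C=43] avail[A=38 B=41 C=43] open={R5,R6}
Step 11: cancel R6 -> on_hand[A=51 B=41 C=43] avail[A=44 B=41 C=43] open={R5}
Step 12: reserve R7 B 4 -> on_hand[A=51 B=41 C=43] avail[A=44 B=37 C=43] open={R5,R7}
Step 13: reserve R8 A 8 -> on_hand[A=51 B=41 C=43] avail[A=36 B=37 C=43] open={R5,R7,R8}
Step 14: commit R7 -> on_hand[A=51 B=37 C=43] avail[A=36 B=37 C=43] open={R5,R8}
Step 15: reserve R9 A 4 -> on_hand[A=51 B=37 C=43] avail[A=32 B=37 C=43] open={R5,R8,R9}
Step 16: commit R8 -> on_hand[A=43 B=37 C=43] avail[A=32 B=37 C=43] open={R5,R9}
Step 17: reserve R10 B 6 -> on_hand[A=43 B=37 C=43] avail[A=32 B=31 C=43] open={R10,R5,R9}
Step 18: reserve R11 C 6 -> on_hand[A=43 B=37 C=43] avail[A=32 B=31 C=37] open={R10,R11,R5,R9}
Step 19: commit R10 -> on_hand[A=43 B=31 C=43] avail[A=32 B=31 C=37] open={R11,R5,R9}
Step 20: commit R11 -> on_hand[A=43 B=31 C=37] avail[A=32 B=31 C=37] open={R5,R9}
Step 21: reserve R12 A 8 -> on_hand[A=43 B=31 C=37] avail[A=24 B=31 C=37] open={R12,R5,R9}
Step 22: cancel R9 -> on_hand[A=43 B=31 C=37] avail[A=28 B=31 C=37] open={R12,R5}
Final available[C] = 37

Answer: 37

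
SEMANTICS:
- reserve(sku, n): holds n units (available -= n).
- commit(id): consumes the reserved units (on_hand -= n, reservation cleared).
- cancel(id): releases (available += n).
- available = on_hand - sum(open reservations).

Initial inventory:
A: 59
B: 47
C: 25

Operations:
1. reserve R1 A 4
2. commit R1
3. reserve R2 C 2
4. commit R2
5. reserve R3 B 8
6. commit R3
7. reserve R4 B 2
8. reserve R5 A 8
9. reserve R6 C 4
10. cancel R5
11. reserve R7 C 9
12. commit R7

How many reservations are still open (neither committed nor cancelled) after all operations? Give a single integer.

Step 1: reserve R1 A 4 -> on_hand[A=59 B=47 C=25] avail[A=55 B=47 C=25] open={R1}
Step 2: commit R1 -> on_hand[A=55 B=47 C=25] avail[A=55 B=47 C=25] open={}
Step 3: reserve R2 C 2 -> on_hand[A=55 B=47 C=25] avail[A=55 B=47 C=23] open={R2}
Step 4: commit R2 -> on_hand[A=55 B=47 C=23] avail[A=55 B=47 C=23] open={}
Step 5: reserve R3 B 8 -> on_hand[A=55 B=47 C=23] avail[A=55 B=39 C=23] open={R3}
Step 6: commit R3 -> on_hand[A=55 B=39 C=23] avail[A=55 B=39 C=23] open={}
Step 7: reserve R4 B 2 -> on_hand[A=55 B=39 C=23] avail[A=55 B=37 C=23] open={R4}
Step 8: reserve R5 A 8 -> on_hand[A=55 B=39 C=23] avail[A=47 B=37 C=23] open={R4,R5}
Step 9: reserve R6 C 4 -> on_hand[A=55 B=39 C=23] avail[A=47 B=37 C=19] open={R4,R5,R6}
Step 10: cancel R5 -> on_hand[A=55 B=39 C=23] avail[A=55 B=37 C=19] open={R4,R6}
Step 11: reserve R7 C 9 -> on_hand[A=55 B=39 C=23] avail[A=55 B=37 C=10] open={R4,R6,R7}
Step 12: commit R7 -> on_hand[A=55 B=39 C=14] avail[A=55 B=37 C=10] open={R4,R6}
Open reservations: ['R4', 'R6'] -> 2

Answer: 2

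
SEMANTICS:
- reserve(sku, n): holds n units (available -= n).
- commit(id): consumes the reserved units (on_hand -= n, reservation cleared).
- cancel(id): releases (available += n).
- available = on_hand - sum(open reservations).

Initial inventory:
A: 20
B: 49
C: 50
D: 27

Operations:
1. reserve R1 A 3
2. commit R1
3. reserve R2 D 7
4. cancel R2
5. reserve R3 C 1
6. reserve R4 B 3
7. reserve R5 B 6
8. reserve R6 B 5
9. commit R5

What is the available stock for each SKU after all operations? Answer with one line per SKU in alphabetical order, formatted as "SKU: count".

Step 1: reserve R1 A 3 -> on_hand[A=20 B=49 C=50 D=27] avail[A=17 B=49 C=50 D=27] open={R1}
Step 2: commit R1 -> on_hand[A=17 B=49 C=50 D=27] avail[A=17 B=49 C=50 D=27] open={}
Step 3: reserve R2 D 7 -> on_hand[A=17 B=49 C=50 D=27] avail[A=17 B=49 C=50 D=20] open={R2}
Step 4: cancel R2 -> on_hand[A=17 B=49 C=50 D=27] avail[A=17 B=49 C=50 D=27] open={}
Step 5: reserve R3 C 1 -> on_hand[A=17 B=49 C=50 D=27] avail[A=17 B=49 C=49 D=27] open={R3}
Step 6: reserve R4 B 3 -> on_hand[A=17 B=49 C=50 D=27] avail[A=17 B=46 C=49 D=27] open={R3,R4}
Step 7: reserve R5 B 6 -> on_hand[A=17 B=49 C=50 D=27] avail[A=17 B=40 C=49 D=27] open={R3,R4,R5}
Step 8: reserve R6 B 5 -> on_hand[A=17 B=49 C=50 D=27] avail[A=17 B=35 C=49 D=27] open={R3,R4,R5,R6}
Step 9: commit R5 -> on_hand[A=17 B=43 C=50 D=27] avail[A=17 B=35 C=49 D=27] open={R3,R4,R6}

Answer: A: 17
B: 35
C: 49
D: 27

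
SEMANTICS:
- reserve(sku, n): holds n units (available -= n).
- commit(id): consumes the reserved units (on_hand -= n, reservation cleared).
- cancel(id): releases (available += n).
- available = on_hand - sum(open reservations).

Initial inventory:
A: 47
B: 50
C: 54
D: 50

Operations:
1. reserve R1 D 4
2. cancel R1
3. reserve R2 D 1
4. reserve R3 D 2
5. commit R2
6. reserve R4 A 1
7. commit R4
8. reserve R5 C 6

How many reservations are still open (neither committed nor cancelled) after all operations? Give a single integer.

Answer: 2

Derivation:
Step 1: reserve R1 D 4 -> on_hand[A=47 B=50 C=54 D=50] avail[A=47 B=50 C=54 D=46] open={R1}
Step 2: cancel R1 -> on_hand[A=47 B=50 C=54 D=50] avail[A=47 B=50 C=54 D=50] open={}
Step 3: reserve R2 D 1 -> on_hand[A=47 B=50 C=54 D=50] avail[A=47 B=50 C=54 D=49] open={R2}
Step 4: reserve R3 D 2 -> on_hand[A=47 B=50 C=54 D=50] avail[A=47 B=50 C=54 D=47] open={R2,R3}
Step 5: commit R2 -> on_hand[A=47 B=50 C=54 D=49] avail[A=47 B=50 C=54 D=47] open={R3}
Step 6: reserve R4 A 1 -> on_hand[A=47 B=50 C=54 D=49] avail[A=46 B=50 C=54 D=47] open={R3,R4}
Step 7: commit R4 -> on_hand[A=46 B=50 C=54 D=49] avail[A=46 B=50 C=54 D=47] open={R3}
Step 8: reserve R5 C 6 -> on_hand[A=46 B=50 C=54 D=49] avail[A=46 B=50 C=48 D=47] open={R3,R5}
Open reservations: ['R3', 'R5'] -> 2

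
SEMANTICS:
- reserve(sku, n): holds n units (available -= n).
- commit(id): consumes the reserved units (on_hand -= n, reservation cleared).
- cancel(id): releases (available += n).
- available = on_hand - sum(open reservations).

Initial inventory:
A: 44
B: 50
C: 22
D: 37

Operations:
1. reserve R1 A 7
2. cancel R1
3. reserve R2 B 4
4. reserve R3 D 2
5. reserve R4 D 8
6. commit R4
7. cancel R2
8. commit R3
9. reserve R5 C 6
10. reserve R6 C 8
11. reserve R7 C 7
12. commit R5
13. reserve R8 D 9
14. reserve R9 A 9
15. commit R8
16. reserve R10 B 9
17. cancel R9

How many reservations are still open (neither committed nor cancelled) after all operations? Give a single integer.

Step 1: reserve R1 A 7 -> on_hand[A=44 B=50 C=22 D=37] avail[A=37 B=50 C=22 D=37] open={R1}
Step 2: cancel R1 -> on_hand[A=44 B=50 C=22 D=37] avail[A=44 B=50 C=22 D=37] open={}
Step 3: reserve R2 B 4 -> on_hand[A=44 B=50 C=22 D=37] avail[A=44 B=46 C=22 D=37] open={R2}
Step 4: reserve R3 D 2 -> on_hand[A=44 B=50 C=22 D=37] avail[A=44 B=46 C=22 D=35] open={R2,R3}
Step 5: reserve R4 D 8 -> on_hand[A=44 B=50 C=22 D=37] avail[A=44 B=46 C=22 D=27] open={R2,R3,R4}
Step 6: commit R4 -> on_hand[A=44 B=50 C=22 D=29] avail[A=44 B=46 C=22 D=27] open={R2,R3}
Step 7: cancel R2 -> on_hand[A=44 B=50 C=22 D=29] avail[A=44 B=50 C=22 D=27] open={R3}
Step 8: commit R3 -> on_hand[A=44 B=50 C=22 D=27] avail[A=44 B=50 C=22 D=27] open={}
Step 9: reserve R5 C 6 -> on_hand[A=44 B=50 C=22 D=27] avail[A=44 B=50 C=16 D=27] open={R5}
Step 10: reserve R6 C 8 -> on_hand[A=44 B=50 C=22 D=27] avail[A=44 B=50 C=8 D=27] open={R5,R6}
Step 11: reserve R7 C 7 -> on_hand[A=44 B=50 C=22 D=27] avail[A=44 B=50 C=1 D=27] open={R5,R6,R7}
Step 12: commit R5 -> on_hand[A=44 B=50 C=16 D=27] avail[A=44 B=50 C=1 D=27] open={R6,R7}
Step 13: reserve R8 D 9 -> on_hand[A=44 B=50 C=16 D=27] avail[A=44 B=50 C=1 D=18] open={R6,R7,R8}
Step 14: reserve R9 A 9 -> on_hand[A=44 B=50 C=16 D=27] avail[A=35 B=50 C=1 D=18] open={R6,R7,R8,R9}
Step 15: commit R8 -> on_hand[A=44 B=50 C=16 D=18] avail[A=35 B=50 C=1 D=18] open={R6,R7,R9}
Step 16: reserve R10 B 9 -> on_hand[A=44 B=50 C=16 D=18] avail[A=35 B=41 C=1 D=18] open={R10,R6,R7,R9}
Step 17: cancel R9 -> on_hand[A=44 B=50 C=16 D=18] avail[A=44 B=41 C=1 D=18] open={R10,R6,R7}
Open reservations: ['R10', 'R6', 'R7'] -> 3

Answer: 3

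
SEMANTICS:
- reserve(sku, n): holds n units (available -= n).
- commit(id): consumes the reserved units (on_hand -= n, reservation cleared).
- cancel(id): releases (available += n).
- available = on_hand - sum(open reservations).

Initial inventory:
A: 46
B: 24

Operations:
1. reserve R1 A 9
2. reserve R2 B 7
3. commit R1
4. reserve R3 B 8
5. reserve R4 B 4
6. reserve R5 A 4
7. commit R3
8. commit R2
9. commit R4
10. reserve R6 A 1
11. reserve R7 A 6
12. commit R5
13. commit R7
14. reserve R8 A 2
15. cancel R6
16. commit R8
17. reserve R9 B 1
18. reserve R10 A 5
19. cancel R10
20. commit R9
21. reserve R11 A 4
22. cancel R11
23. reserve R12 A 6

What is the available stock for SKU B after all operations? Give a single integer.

Step 1: reserve R1 A 9 -> on_hand[A=46 B=24] avail[A=37 B=24] open={R1}
Step 2: reserve R2 B 7 -> on_hand[A=46 B=24] avail[A=37 B=17] open={R1,R2}
Step 3: commit R1 -> on_hand[A=37 B=24] avail[A=37 B=17] open={R2}
Step 4: reserve R3 B 8 -> on_hand[A=37 B=24] avail[A=37 B=9] open={R2,R3}
Step 5: reserve R4 B 4 -> on_hand[A=37 B=24] avail[A=37 B=5] open={R2,R3,R4}
Step 6: reserve R5 A 4 -> on_hand[A=37 B=24] avail[A=33 B=5] open={R2,R3,R4,R5}
Step 7: commit R3 -> on_hand[A=37 B=16] avail[A=33 B=5] open={R2,R4,R5}
Step 8: commit R2 -> on_hand[A=37 B=9] avail[A=33 B=5] open={R4,R5}
Step 9: commit R4 -> on_hand[A=37 B=5] avail[A=33 B=5] open={R5}
Step 10: reserve R6 A 1 -> on_hand[A=37 B=5] avail[A=32 B=5] open={R5,R6}
Step 11: reserve R7 A 6 -> on_hand[A=37 B=5] avail[A=26 B=5] open={R5,R6,R7}
Step 12: commit R5 -> on_hand[A=33 B=5] avail[A=26 B=5] open={R6,R7}
Step 13: commit R7 -> on_hand[A=27 B=5] avail[A=26 B=5] open={R6}
Step 14: reserve R8 A 2 -> on_hand[A=27 B=5] avail[A=24 B=5] open={R6,R8}
Step 15: cancel R6 -> on_hand[A=27 B=5] avail[A=25 B=5] open={R8}
Step 16: commit R8 -> on_hand[A=25 B=5] avail[A=25 B=5] open={}
Step 17: reserve R9 B 1 -> on_hand[A=25 B=5] avail[A=25 B=4] open={R9}
Step 18: reserve R10 A 5 -> on_hand[A=25 B=5] avail[A=20 B=4] open={R10,R9}
Step 19: cancel R10 -> on_hand[A=25 B=5] avail[A=25 B=4] open={R9}
Step 20: commit R9 -> on_hand[A=25 B=4] avail[A=25 B=4] open={}
Step 21: reserve R11 A 4 -> on_hand[A=25 B=4] avail[A=21 B=4] open={R11}
Step 22: cancel R11 -> on_hand[A=25 B=4] avail[A=25 B=4] open={}
Step 23: reserve R12 A 6 -> on_hand[A=25 B=4] avail[A=19 B=4] open={R12}
Final available[B] = 4

Answer: 4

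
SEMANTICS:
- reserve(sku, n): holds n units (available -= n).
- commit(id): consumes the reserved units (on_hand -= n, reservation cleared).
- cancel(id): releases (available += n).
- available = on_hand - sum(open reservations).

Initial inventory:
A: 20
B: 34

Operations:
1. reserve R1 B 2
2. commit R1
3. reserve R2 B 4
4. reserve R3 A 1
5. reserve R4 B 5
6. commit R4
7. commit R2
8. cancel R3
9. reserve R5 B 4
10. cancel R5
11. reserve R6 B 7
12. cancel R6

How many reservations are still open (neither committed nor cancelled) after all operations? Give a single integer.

Answer: 0

Derivation:
Step 1: reserve R1 B 2 -> on_hand[A=20 B=34] avail[A=20 B=32] open={R1}
Step 2: commit R1 -> on_hand[A=20 B=32] avail[A=20 B=32] open={}
Step 3: reserve R2 B 4 -> on_hand[A=20 B=32] avail[A=20 B=28] open={R2}
Step 4: reserve R3 A 1 -> on_hand[A=20 B=32] avail[A=19 B=28] open={R2,R3}
Step 5: reserve R4 B 5 -> on_hand[A=20 B=32] avail[A=19 B=23] open={R2,R3,R4}
Step 6: commit R4 -> on_hand[A=20 B=27] avail[A=19 B=23] open={R2,R3}
Step 7: commit R2 -> on_hand[A=20 B=23] avail[A=19 B=23] open={R3}
Step 8: cancel R3 -> on_hand[A=20 B=23] avail[A=20 B=23] open={}
Step 9: reserve R5 B 4 -> on_hand[A=20 B=23] avail[A=20 B=19] open={R5}
Step 10: cancel R5 -> on_hand[A=20 B=23] avail[A=20 B=23] open={}
Step 11: reserve R6 B 7 -> on_hand[A=20 B=23] avail[A=20 B=16] open={R6}
Step 12: cancel R6 -> on_hand[A=20 B=23] avail[A=20 B=23] open={}
Open reservations: [] -> 0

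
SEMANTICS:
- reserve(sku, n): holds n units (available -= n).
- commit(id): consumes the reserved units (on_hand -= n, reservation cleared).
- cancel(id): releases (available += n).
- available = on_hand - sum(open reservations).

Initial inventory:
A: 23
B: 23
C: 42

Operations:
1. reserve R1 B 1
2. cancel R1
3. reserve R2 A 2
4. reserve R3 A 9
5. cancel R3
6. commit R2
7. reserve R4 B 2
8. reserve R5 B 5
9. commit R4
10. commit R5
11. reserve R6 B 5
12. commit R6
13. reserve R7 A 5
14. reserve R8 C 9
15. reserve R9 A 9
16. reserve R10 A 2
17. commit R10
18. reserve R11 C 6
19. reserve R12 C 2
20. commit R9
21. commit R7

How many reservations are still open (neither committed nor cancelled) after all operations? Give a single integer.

Step 1: reserve R1 B 1 -> on_hand[A=23 B=23 C=42] avail[A=23 B=22 C=42] open={R1}
Step 2: cancel R1 -> on_hand[A=23 B=23 C=42] avail[A=23 B=23 C=42] open={}
Step 3: reserve R2 A 2 -> on_hand[A=23 B=23 C=42] avail[A=21 B=23 C=42] open={R2}
Step 4: reserve R3 A 9 -> on_hand[A=23 B=23 C=42] avail[A=12 B=23 C=42] open={R2,R3}
Step 5: cancel R3 -> on_hand[A=23 B=23 C=42] avail[A=21 B=23 C=42] open={R2}
Step 6: commit R2 -> on_hand[A=21 B=23 C=42] avail[A=21 B=23 C=42] open={}
Step 7: reserve R4 B 2 -> on_hand[A=21 B=23 C=42] avail[A=21 B=21 C=42] open={R4}
Step 8: reserve R5 B 5 -> on_hand[A=21 B=23 C=42] avail[A=21 B=16 C=42] open={R4,R5}
Step 9: commit R4 -> on_hand[A=21 B=21 C=42] avail[A=21 B=16 C=42] open={R5}
Step 10: commit R5 -> on_hand[A=21 B=16 C=42] avail[A=21 B=16 C=42] open={}
Step 11: reserve R6 B 5 -> on_hand[A=21 B=16 C=42] avail[A=21 B=11 C=42] open={R6}
Step 12: commit R6 -> on_hand[A=21 B=11 C=42] avail[A=21 B=11 C=42] open={}
Step 13: reserve R7 A 5 -> on_hand[A=21 B=11 C=42] avail[A=16 B=11 C=42] open={R7}
Step 14: reserve R8 C 9 -> on_hand[A=21 B=11 C=42] avail[A=16 B=11 C=33] open={R7,R8}
Step 15: reserve R9 A 9 -> on_hand[A=21 B=11 C=42] avail[A=7 B=11 C=33] open={R7,R8,R9}
Step 16: reserve R10 A 2 -> on_hand[A=21 B=11 C=42] avail[A=5 B=11 C=33] open={R10,R7,R8,R9}
Step 17: commit R10 -> on_hand[A=19 B=11 C=42] avail[A=5 B=11 C=33] open={R7,R8,R9}
Step 18: reserve R11 C 6 -> on_hand[A=19 B=11 C=42] avail[A=5 B=11 C=27] open={R11,R7,R8,R9}
Step 19: reserve R12 C 2 -> on_hand[A=19 B=11 C=42] avail[A=5 B=11 C=25] open={R11,R12,R7,R8,R9}
Step 20: commit R9 -> on_hand[A=10 B=11 C=42] avail[A=5 B=11 C=25] open={R11,R12,R7,R8}
Step 21: commit R7 -> on_hand[A=5 B=11 C=42] avail[A=5 B=11 C=25] open={R11,R12,R8}
Open reservations: ['R11', 'R12', 'R8'] -> 3

Answer: 3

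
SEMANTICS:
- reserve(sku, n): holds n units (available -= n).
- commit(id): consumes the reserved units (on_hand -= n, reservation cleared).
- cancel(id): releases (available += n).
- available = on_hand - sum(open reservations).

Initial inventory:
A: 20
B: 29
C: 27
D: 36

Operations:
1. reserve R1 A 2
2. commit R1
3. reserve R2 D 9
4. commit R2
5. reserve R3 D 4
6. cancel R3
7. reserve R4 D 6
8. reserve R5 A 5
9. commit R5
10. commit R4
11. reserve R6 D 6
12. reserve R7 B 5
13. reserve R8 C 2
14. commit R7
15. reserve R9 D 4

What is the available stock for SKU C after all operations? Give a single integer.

Answer: 25

Derivation:
Step 1: reserve R1 A 2 -> on_hand[A=20 B=29 C=27 D=36] avail[A=18 B=29 C=27 D=36] open={R1}
Step 2: commit R1 -> on_hand[A=18 B=29 C=27 D=36] avail[A=18 B=29 C=27 D=36] open={}
Step 3: reserve R2 D 9 -> on_hand[A=18 B=29 C=27 D=36] avail[A=18 B=29 C=27 D=27] open={R2}
Step 4: commit R2 -> on_hand[A=18 B=29 C=27 D=27] avail[A=18 B=29 C=27 D=27] open={}
Step 5: reserve R3 D 4 -> on_hand[A=18 B=29 C=27 D=27] avail[A=18 B=29 C=27 D=23] open={R3}
Step 6: cancel R3 -> on_hand[A=18 B=29 C=27 D=27] avail[A=18 B=29 C=27 D=27] open={}
Step 7: reserve R4 D 6 -> on_hand[A=18 B=29 C=27 D=27] avail[A=18 B=29 C=27 D=21] open={R4}
Step 8: reserve R5 A 5 -> on_hand[A=18 B=29 C=27 D=27] avail[A=13 B=29 C=27 D=21] open={R4,R5}
Step 9: commit R5 -> on_hand[A=13 B=29 C=27 D=27] avail[A=13 B=29 C=27 D=21] open={R4}
Step 10: commit R4 -> on_hand[A=13 B=29 C=27 D=21] avail[A=13 B=29 C=27 D=21] open={}
Step 11: reserve R6 D 6 -> on_hand[A=13 B=29 C=27 D=21] avail[A=13 B=29 C=27 D=15] open={R6}
Step 12: reserve R7 B 5 -> on_hand[A=13 B=29 C=27 D=21] avail[A=13 B=24 C=27 D=15] open={R6,R7}
Step 13: reserve R8 C 2 -> on_hand[A=13 B=29 C=27 D=21] avail[A=13 B=24 C=25 D=15] open={R6,R7,R8}
Step 14: commit R7 -> on_hand[A=13 B=24 C=27 D=21] avail[A=13 B=24 C=25 D=15] open={R6,R8}
Step 15: reserve R9 D 4 -> on_hand[A=13 B=24 C=27 D=21] avail[A=13 B=24 C=25 D=11] open={R6,R8,R9}
Final available[C] = 25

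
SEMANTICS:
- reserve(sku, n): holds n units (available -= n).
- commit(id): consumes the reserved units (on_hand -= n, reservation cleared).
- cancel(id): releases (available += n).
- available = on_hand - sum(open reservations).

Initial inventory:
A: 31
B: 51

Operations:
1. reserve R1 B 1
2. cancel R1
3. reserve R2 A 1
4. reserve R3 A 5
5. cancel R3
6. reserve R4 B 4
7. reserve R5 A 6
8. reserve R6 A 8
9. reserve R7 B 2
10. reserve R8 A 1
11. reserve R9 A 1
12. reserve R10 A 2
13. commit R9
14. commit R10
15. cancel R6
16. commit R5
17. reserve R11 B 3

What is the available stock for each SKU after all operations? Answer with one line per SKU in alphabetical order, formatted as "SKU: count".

Answer: A: 20
B: 42

Derivation:
Step 1: reserve R1 B 1 -> on_hand[A=31 B=51] avail[A=31 B=50] open={R1}
Step 2: cancel R1 -> on_hand[A=31 B=51] avail[A=31 B=51] open={}
Step 3: reserve R2 A 1 -> on_hand[A=31 B=51] avail[A=30 B=51] open={R2}
Step 4: reserve R3 A 5 -> on_hand[A=31 B=51] avail[A=25 B=51] open={R2,R3}
Step 5: cancel R3 -> on_hand[A=31 B=51] avail[A=30 B=51] open={R2}
Step 6: reserve R4 B 4 -> on_hand[A=31 B=51] avail[A=30 B=47] open={R2,R4}
Step 7: reserve R5 A 6 -> on_hand[A=31 B=51] avail[A=24 B=47] open={R2,R4,R5}
Step 8: reserve R6 A 8 -> on_hand[A=31 B=51] avail[A=16 B=47] open={R2,R4,R5,R6}
Step 9: reserve R7 B 2 -> on_hand[A=31 B=51] avail[A=16 B=45] open={R2,R4,R5,R6,R7}
Step 10: reserve R8 A 1 -> on_hand[A=31 B=51] avail[A=15 B=45] open={R2,R4,R5,R6,R7,R8}
Step 11: reserve R9 A 1 -> on_hand[A=31 B=51] avail[A=14 B=45] open={R2,R4,R5,R6,R7,R8,R9}
Step 12: reserve R10 A 2 -> on_hand[A=31 B=51] avail[A=12 B=45] open={R10,R2,R4,R5,R6,R7,R8,R9}
Step 13: commit R9 -> on_hand[A=30 B=51] avail[A=12 B=45] open={R10,R2,R4,R5,R6,R7,R8}
Step 14: commit R10 -> on_hand[A=28 B=51] avail[A=12 B=45] open={R2,R4,R5,R6,R7,R8}
Step 15: cancel R6 -> on_hand[A=28 B=51] avail[A=20 B=45] open={R2,R4,R5,R7,R8}
Step 16: commit R5 -> on_hand[A=22 B=51] avail[A=20 B=45] open={R2,R4,R7,R8}
Step 17: reserve R11 B 3 -> on_hand[A=22 B=51] avail[A=20 B=42] open={R11,R2,R4,R7,R8}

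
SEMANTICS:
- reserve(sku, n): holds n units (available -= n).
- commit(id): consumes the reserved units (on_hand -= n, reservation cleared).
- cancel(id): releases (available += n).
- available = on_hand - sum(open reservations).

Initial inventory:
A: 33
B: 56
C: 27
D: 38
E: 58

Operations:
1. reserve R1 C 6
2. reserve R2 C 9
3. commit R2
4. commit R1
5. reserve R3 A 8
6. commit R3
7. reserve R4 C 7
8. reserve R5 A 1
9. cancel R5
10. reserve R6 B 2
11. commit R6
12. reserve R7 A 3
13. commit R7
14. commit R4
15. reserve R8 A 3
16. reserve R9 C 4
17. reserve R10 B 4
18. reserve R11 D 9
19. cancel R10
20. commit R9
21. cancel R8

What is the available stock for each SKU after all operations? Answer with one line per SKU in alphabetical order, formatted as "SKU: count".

Step 1: reserve R1 C 6 -> on_hand[A=33 B=56 C=27 D=38 E=58] avail[A=33 B=56 C=21 D=38 E=58] open={R1}
Step 2: reserve R2 C 9 -> on_hand[A=33 B=56 C=27 D=38 E=58] avail[A=33 B=56 C=12 D=38 E=58] open={R1,R2}
Step 3: commit R2 -> on_hand[A=33 B=56 C=18 D=38 E=58] avail[A=33 B=56 C=12 D=38 E=58] open={R1}
Step 4: commit R1 -> on_hand[A=33 B=56 C=12 D=38 E=58] avail[A=33 B=56 C=12 D=38 E=58] open={}
Step 5: reserve R3 A 8 -> on_hand[A=33 B=56 C=12 D=38 E=58] avail[A=25 B=56 C=12 D=38 E=58] open={R3}
Step 6: commit R3 -> on_hand[A=25 B=56 C=12 D=38 E=58] avail[A=25 B=56 C=12 D=38 E=58] open={}
Step 7: reserve R4 C 7 -> on_hand[A=25 B=56 C=12 D=38 E=58] avail[A=25 B=56 C=5 D=38 E=58] open={R4}
Step 8: reserve R5 A 1 -> on_hand[A=25 B=56 C=12 D=38 E=58] avail[A=24 B=56 C=5 D=38 E=58] open={R4,R5}
Step 9: cancel R5 -> on_hand[A=25 B=56 C=12 D=38 E=58] avail[A=25 B=56 C=5 D=38 E=58] open={R4}
Step 10: reserve R6 B 2 -> on_hand[A=25 B=56 C=12 D=38 E=58] avail[A=25 B=54 C=5 D=38 E=58] open={R4,R6}
Step 11: commit R6 -> on_hand[A=25 B=54 C=12 D=38 E=58] avail[A=25 B=54 C=5 D=38 E=58] open={R4}
Step 12: reserve R7 A 3 -> on_hand[A=25 B=54 C=12 D=38 E=58] avail[A=22 B=54 C=5 D=38 E=58] open={R4,R7}
Step 13: commit R7 -> on_hand[A=22 B=54 C=12 D=38 E=58] avail[A=22 B=54 C=5 D=38 E=58] open={R4}
Step 14: commit R4 -> on_hand[A=22 B=54 C=5 D=38 E=58] avail[A=22 B=54 C=5 D=38 E=58] open={}
Step 15: reserve R8 A 3 -> on_hand[A=22 B=54 C=5 D=38 E=58] avail[A=19 B=54 C=5 D=38 E=58] open={R8}
Step 16: reserve R9 C 4 -> on_hand[A=22 B=54 C=5 D=38 E=58] avail[A=19 B=54 C=1 D=38 E=58] open={R8,R9}
Step 17: reserve R10 B 4 -> on_hand[A=22 B=54 C=5 D=38 E=58] avail[A=19 B=50 C=1 D=38 E=58] open={R10,R8,R9}
Step 18: reserve R11 D 9 -> on_hand[A=22 B=54 C=5 D=38 E=58] avail[A=19 B=50 C=1 D=29 E=58] open={R10,R11,R8,R9}
Step 19: cancel R10 -> on_hand[A=22 B=54 C=5 D=38 E=58] avail[A=19 B=54 C=1 D=29 E=58] open={R11,R8,R9}
Step 20: commit R9 -> on_hand[A=22 B=54 C=1 D=38 E=58] avail[A=19 B=54 C=1 D=29 E=58] open={R11,R8}
Step 21: cancel R8 -> on_hand[A=22 B=54 C=1 D=38 E=58] avail[A=22 B=54 C=1 D=29 E=58] open={R11}

Answer: A: 22
B: 54
C: 1
D: 29
E: 58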